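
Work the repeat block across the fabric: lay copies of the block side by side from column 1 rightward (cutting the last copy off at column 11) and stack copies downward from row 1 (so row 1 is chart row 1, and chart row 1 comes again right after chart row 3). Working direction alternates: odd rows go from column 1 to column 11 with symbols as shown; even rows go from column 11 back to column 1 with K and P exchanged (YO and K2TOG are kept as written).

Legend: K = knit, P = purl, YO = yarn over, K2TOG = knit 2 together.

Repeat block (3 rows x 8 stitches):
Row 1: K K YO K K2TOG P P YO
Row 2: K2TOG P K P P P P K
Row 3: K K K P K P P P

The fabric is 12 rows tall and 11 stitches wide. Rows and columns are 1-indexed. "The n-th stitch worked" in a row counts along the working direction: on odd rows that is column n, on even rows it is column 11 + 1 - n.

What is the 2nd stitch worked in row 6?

Row 6: (6-1) mod 3 = 2, so use chart row 3. Even row -> WS.
Chart row 3 tiled across columns 1-11: K K K P K P P P K K K
WS row: flip the tiled sequence (start at column 11) and apply K<->P; YO and K2TOG stay.
Row 6 as worked: P P P K K K P K P P P
Counting 2 along the worked row gives P.

Result:
P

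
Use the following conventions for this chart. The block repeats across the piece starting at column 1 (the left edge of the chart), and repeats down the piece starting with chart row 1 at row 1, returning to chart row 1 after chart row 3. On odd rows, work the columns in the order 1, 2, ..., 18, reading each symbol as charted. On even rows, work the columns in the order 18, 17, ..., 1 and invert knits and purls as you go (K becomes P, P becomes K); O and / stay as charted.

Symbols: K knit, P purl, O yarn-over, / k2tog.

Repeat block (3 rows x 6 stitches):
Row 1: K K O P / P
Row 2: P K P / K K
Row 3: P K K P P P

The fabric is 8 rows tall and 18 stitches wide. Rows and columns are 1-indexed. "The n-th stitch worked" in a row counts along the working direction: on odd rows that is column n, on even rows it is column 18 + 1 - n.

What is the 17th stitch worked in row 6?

Result:
P

Derivation:
Row 6: (6-1) mod 3 = 2, so use chart row 3. Even row -> WS.
Chart row 3 tiled across columns 1-18: P K K P P P P K K P P P P K K P P P
WS row: flip the tiled sequence (start at column 18) and apply K<->P; O and / stay.
Row 6 as worked: K K K P P K K K K P P K K K K P P K
Counting 17 along the worked row gives P.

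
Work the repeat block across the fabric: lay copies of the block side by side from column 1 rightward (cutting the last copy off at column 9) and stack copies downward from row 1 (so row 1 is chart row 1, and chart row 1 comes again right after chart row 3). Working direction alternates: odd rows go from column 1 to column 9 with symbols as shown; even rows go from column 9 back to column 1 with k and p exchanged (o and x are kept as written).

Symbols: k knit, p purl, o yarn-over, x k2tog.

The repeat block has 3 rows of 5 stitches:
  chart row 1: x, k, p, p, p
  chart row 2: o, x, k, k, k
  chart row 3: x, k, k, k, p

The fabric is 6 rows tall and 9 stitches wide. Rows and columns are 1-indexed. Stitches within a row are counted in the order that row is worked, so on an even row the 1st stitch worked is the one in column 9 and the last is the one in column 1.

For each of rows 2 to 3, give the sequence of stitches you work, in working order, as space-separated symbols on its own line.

Result:
p p x o p p p x o
x k k k p x k k k

Derivation:
Row 2: chart row 2, WS - tiled (columns 1-9): o x k k k o x k k; work from column 9 back to 1 with k<->p swapped.
Row 3: chart row 3, RS - tile across columns 1-9 and work as-is.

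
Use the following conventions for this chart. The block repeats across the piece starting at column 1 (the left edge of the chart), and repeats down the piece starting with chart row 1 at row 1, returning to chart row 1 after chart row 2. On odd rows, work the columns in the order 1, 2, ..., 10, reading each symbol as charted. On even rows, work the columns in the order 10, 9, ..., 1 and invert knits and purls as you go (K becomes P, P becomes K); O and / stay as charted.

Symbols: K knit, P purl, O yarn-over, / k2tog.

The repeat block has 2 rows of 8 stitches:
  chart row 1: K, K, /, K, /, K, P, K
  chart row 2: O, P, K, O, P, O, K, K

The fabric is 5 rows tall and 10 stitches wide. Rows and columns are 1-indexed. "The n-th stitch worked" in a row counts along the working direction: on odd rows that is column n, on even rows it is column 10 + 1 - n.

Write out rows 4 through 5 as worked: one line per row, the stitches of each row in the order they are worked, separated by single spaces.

Rows as worked:
K O P P O K O P K O
K K / K / K P K K K

Derivation:
Row 4: chart row 2, WS - tiled (columns 1-10): O P K O P O K K O P; work from column 10 back to 1 with K<->P swapped.
Row 5: chart row 1, RS - tile across columns 1-10 and work as-is.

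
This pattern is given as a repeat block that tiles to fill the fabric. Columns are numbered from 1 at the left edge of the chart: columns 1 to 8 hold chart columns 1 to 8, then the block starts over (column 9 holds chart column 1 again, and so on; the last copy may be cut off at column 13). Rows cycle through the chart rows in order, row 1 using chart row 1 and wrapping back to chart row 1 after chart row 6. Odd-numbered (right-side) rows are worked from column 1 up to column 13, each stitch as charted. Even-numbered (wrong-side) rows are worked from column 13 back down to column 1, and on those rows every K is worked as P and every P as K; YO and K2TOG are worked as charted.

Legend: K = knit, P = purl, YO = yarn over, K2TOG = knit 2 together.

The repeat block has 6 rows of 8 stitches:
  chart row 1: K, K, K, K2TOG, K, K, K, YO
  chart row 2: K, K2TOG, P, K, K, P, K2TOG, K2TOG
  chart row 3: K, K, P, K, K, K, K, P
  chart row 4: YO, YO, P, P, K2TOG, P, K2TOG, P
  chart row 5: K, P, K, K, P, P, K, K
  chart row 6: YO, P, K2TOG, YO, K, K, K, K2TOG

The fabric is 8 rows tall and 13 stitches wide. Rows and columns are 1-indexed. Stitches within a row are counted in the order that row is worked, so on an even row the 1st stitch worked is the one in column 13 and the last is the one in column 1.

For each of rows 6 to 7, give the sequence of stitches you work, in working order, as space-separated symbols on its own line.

Result:
P YO K2TOG K YO K2TOG P P P YO K2TOG K YO
K K K K2TOG K K K YO K K K K2TOG K

Derivation:
Row 6: chart row 6, WS - tiled (columns 1-13): YO P K2TOG YO K K K K2TOG YO P K2TOG YO K; work from column 13 back to 1 with K<->P swapped.
Row 7: chart row 1, RS - tile across columns 1-13 and work as-is.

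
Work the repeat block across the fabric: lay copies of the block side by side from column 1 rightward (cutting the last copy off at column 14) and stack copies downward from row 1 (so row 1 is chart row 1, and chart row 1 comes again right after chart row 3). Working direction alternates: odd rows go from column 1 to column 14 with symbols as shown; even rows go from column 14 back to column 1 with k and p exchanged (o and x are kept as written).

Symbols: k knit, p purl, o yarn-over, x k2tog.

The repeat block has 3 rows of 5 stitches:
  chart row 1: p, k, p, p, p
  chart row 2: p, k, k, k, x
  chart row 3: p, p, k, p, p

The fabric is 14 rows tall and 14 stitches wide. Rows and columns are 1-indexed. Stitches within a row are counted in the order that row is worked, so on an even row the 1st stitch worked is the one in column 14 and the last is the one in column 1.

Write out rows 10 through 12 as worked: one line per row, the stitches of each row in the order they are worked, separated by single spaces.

Row 10: chart row 1, WS - tiled (columns 1-14): p k p p p p k p p p p k p p; work from column 14 back to 1 with k<->p swapped.
Row 11: chart row 2, RS - tile across columns 1-14 and work as-is.
Row 12: chart row 3, WS - tiled (columns 1-14): p p k p p p p k p p p p k p; work from column 14 back to 1 with k<->p swapped.

Rows as worked:
k k p k k k k p k k k k p k
p k k k x p k k k x p k k k
k p k k k k p k k k k p k k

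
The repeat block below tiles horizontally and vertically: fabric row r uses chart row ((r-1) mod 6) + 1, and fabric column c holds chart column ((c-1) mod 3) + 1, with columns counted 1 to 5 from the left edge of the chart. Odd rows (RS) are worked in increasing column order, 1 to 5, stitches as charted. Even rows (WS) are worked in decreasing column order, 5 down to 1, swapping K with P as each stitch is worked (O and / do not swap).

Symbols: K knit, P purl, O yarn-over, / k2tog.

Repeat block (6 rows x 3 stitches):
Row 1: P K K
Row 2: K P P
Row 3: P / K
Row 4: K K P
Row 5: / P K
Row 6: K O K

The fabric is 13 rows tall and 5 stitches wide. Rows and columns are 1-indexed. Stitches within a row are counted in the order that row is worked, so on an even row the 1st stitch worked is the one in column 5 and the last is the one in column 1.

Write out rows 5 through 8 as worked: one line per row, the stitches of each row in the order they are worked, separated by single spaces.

Row 5: chart row 5, RS - tile across columns 1-5 and work as-is.
Row 6: chart row 6, WS - tiled (columns 1-5): K O K K O; work from column 5 back to 1 with K<->P swapped.
Row 7: chart row 1, RS - tile across columns 1-5 and work as-is.
Row 8: chart row 2, WS - tiled (columns 1-5): K P P K P; work from column 5 back to 1 with K<->P swapped.

Rows as worked:
/ P K / P
O P P O P
P K K P K
K P K K P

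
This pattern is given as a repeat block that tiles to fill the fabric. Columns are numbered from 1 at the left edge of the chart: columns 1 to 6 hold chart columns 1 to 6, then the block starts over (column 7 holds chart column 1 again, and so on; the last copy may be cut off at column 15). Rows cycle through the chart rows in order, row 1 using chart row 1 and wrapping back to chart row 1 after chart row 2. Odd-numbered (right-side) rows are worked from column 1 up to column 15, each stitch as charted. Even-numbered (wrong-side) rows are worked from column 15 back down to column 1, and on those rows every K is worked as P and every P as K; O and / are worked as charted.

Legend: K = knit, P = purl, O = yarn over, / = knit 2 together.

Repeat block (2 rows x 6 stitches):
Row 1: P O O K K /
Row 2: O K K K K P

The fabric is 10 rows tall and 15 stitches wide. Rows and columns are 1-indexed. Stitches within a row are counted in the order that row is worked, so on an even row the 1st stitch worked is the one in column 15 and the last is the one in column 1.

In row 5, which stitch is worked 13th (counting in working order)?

Row 5: (5-1) mod 2 = 0, so use chart row 1. Odd row -> RS.
Chart row 1 tiled across columns 1-15: P O O K K / P O O K K / P O O
RS: work column 1 to column 15, symbols as charted — the tiled row is the row as worked.
The 13th stitch worked is P.

Result:
P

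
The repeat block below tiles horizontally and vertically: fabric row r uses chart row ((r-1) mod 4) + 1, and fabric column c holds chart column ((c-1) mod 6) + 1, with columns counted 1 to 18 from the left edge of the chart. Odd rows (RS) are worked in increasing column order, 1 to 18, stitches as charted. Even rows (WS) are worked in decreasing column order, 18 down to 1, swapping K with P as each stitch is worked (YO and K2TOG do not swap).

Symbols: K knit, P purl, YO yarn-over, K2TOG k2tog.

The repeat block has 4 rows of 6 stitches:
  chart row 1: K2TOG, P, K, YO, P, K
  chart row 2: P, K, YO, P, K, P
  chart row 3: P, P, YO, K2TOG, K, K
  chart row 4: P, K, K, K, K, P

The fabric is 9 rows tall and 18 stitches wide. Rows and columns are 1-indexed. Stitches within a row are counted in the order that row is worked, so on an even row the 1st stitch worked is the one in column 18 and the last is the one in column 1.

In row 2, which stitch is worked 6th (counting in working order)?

Stitch:
K

Derivation:
Row 2: (2-1) mod 4 = 1, so use chart row 2. Even row -> WS.
Chart row 2 tiled across columns 1-18: P K YO P K P P K YO P K P P K YO P K P
Wrong side: read the tiled row from column 18 down to 1 and exchange K with P (leave YO, K2TOG).
Row 2 as worked: K P K YO P K K P K YO P K K P K YO P K
The 6th stitch worked is K.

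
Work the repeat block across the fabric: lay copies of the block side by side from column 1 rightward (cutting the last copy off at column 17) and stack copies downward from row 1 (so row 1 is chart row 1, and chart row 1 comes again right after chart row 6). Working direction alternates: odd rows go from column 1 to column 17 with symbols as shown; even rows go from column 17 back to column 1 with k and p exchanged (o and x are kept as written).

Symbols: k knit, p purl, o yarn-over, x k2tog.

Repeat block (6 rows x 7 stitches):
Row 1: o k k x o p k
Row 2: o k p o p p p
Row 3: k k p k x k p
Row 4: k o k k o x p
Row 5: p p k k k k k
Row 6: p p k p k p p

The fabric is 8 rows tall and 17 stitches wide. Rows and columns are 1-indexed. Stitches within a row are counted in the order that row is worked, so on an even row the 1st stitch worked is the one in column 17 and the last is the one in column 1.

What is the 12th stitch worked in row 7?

Row 7 uses chart row ((7-1) mod 6)+1 = 1. Row 7 is odd, so RS.
Chart row 1 tiled across columns 1-17: o k k x o p k o k k x o p k o k k
RS: work column 1 to column 17, symbols as charted — the tiled row is the row as worked.
Stitch 12 in working order -> o

== STITCH ==
o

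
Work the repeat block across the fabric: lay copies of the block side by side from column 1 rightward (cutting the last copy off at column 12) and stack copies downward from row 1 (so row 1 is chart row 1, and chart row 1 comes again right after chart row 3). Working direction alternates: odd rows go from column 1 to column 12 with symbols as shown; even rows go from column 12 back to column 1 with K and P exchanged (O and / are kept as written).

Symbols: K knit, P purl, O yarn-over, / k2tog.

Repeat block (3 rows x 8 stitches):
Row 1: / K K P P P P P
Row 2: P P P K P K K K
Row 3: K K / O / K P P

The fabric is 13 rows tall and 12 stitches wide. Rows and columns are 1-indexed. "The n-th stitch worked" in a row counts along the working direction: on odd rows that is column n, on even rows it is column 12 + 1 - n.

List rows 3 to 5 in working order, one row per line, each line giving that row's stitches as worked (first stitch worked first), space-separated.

Result:
K K / O / K P P K K / O
K P P / K K K K K P P /
P P P K P K K K P P P K

Derivation:
Row 3: chart row 3, RS - tile across columns 1-12 and work as-is.
Row 4: chart row 1, WS - tiled (columns 1-12): / K K P P P P P / K K P; work from column 12 back to 1 with K<->P swapped.
Row 5: chart row 2, RS - tile across columns 1-12 and work as-is.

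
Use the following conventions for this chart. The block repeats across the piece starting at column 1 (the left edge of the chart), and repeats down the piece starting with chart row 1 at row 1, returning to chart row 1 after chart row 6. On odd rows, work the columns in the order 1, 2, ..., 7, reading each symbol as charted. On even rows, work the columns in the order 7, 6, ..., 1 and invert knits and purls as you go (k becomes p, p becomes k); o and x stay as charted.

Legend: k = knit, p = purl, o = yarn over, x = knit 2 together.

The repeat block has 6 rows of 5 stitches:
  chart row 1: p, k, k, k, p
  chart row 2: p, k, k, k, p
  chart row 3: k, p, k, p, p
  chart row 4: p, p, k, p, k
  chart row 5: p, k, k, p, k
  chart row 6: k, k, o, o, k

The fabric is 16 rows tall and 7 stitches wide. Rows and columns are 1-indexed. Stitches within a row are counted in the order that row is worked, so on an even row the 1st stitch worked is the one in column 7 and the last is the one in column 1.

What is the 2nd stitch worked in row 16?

Row 16 uses chart row ((16-1) mod 6)+1 = 4. Row 16 is even, so WS.
Chart row 4 tiled across columns 1-7: p p k p k p p
WS: work from column 7 back to column 1 (reverse the tiled row), swapping k<->p (o and x unchanged).
Row 16 as worked: k k p k p k k
The 2nd stitch worked is k.

== STITCH ==
k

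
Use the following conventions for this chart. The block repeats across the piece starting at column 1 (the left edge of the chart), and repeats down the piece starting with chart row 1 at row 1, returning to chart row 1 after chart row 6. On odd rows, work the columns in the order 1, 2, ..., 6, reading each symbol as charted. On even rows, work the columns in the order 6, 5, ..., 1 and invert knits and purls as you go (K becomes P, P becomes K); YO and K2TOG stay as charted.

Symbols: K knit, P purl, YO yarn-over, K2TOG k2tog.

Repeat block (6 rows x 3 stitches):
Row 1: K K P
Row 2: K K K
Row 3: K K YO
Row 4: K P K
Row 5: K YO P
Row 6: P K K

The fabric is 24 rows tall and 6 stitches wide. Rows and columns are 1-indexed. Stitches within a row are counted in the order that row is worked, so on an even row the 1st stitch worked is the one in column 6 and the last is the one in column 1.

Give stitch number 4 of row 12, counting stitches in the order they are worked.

Stitch:
P

Derivation:
Row 12 uses chart row ((12-1) mod 6)+1 = 6. Row 12 is even, so WS.
Chart row 6 tiled across columns 1-6: P K K P K K
WS row: flip the tiled sequence (start at column 6) and apply K<->P; YO and K2TOG stay.
Row 12 as worked: P P K P P K
Stitch 4 in working order -> P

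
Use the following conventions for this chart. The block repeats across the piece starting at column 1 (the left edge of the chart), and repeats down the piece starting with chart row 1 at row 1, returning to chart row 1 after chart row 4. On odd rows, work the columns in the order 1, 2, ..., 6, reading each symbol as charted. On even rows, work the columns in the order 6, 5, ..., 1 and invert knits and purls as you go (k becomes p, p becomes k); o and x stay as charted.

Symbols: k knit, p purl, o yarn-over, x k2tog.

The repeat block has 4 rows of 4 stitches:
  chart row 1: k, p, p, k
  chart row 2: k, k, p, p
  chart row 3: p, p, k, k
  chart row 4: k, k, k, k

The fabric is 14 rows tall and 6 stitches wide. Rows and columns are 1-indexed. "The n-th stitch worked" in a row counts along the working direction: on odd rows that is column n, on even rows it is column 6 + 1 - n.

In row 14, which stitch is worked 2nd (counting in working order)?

Stitch:
p

Derivation:
For row 14: chart row = ((14-1) mod 4) + 1 = 2; this is a WS (even) row.
Chart row 2 tiled across columns 1-6: k k p p k k
WS row: flip the tiled sequence (start at column 6) and apply k<->p; o and x stay.
Row 14 as worked: p p k k p p
Stitch 2 in working order -> p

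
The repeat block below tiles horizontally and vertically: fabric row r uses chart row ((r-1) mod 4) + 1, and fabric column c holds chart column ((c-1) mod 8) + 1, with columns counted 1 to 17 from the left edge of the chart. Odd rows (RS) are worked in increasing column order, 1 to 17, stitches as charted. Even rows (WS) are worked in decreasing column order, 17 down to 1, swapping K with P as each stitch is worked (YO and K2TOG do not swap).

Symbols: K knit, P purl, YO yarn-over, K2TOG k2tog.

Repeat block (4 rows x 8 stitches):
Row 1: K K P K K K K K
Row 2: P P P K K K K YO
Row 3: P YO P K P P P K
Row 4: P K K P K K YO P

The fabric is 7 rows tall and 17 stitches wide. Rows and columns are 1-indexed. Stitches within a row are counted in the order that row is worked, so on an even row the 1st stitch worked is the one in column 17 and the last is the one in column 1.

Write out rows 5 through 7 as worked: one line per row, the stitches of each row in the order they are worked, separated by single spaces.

Row 5: chart row 1, RS - tile across columns 1-17 and work as-is.
Row 6: chart row 2, WS - tiled (columns 1-17): P P P K K K K YO P P P K K K K YO P; work from column 17 back to 1 with K<->P swapped.
Row 7: chart row 3, RS - tile across columns 1-17 and work as-is.

== ROWS AS WORKED ==
K K P K K K K K K K P K K K K K K
K YO P P P P K K K YO P P P P K K K
P YO P K P P P K P YO P K P P P K P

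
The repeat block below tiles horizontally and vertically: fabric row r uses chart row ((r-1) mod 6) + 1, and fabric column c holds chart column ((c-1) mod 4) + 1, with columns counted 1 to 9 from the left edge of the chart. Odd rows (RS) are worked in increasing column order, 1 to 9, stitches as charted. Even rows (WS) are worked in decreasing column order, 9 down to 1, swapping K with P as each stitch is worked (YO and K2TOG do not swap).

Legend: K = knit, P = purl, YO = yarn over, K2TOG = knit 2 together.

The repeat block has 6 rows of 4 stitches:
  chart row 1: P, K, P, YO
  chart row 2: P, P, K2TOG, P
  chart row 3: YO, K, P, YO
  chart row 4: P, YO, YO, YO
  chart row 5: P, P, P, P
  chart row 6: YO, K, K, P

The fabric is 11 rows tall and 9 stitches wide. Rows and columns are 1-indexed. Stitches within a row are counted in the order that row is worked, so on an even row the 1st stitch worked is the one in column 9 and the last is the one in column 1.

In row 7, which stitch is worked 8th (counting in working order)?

== STITCH ==
YO

Derivation:
Row 7 uses chart row ((7-1) mod 6)+1 = 1. Row 7 is odd, so RS.
Chart row 1 tiled across columns 1-9: P K P YO P K P YO P
RS: work column 1 to column 9, symbols as charted — the tiled row is the row as worked.
Counting 8 along the worked row gives YO.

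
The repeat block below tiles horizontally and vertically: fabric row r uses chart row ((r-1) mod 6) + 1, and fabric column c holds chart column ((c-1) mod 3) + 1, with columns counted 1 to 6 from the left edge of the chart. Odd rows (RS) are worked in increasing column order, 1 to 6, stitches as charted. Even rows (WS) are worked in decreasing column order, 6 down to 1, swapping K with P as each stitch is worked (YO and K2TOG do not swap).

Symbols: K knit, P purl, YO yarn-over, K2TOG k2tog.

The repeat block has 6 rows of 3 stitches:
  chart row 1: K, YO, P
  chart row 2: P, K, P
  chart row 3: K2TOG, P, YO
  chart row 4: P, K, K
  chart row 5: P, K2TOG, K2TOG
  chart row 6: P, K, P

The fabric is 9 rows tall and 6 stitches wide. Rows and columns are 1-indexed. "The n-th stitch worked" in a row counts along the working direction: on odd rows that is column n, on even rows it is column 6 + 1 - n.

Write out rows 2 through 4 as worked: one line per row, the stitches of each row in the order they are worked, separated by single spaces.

== ROWS AS WORKED ==
K P K K P K
K2TOG P YO K2TOG P YO
P P K P P K

Derivation:
Row 2: chart row 2, WS - tiled (columns 1-6): P K P P K P; work from column 6 back to 1 with K<->P swapped.
Row 3: chart row 3, RS - tile across columns 1-6 and work as-is.
Row 4: chart row 4, WS - tiled (columns 1-6): P K K P K K; work from column 6 back to 1 with K<->P swapped.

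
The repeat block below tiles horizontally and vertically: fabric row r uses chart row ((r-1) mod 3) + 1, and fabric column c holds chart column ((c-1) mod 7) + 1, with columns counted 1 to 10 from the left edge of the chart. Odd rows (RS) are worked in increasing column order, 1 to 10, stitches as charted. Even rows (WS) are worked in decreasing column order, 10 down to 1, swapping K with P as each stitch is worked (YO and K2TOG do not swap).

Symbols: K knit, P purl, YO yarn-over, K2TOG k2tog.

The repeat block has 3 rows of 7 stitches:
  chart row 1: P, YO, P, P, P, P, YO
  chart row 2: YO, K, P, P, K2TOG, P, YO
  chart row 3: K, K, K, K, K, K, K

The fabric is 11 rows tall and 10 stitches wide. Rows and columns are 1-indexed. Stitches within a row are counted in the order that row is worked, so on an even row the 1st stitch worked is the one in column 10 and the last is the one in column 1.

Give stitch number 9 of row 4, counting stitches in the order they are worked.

Result:
YO

Derivation:
Row 4: (4-1) mod 3 = 0, so use chart row 1. Even row -> WS.
Chart row 1 tiled across columns 1-10: P YO P P P P YO P YO P
Wrong side: read the tiled row from column 10 down to 1 and exchange K with P (leave YO, K2TOG).
Row 4 as worked: K YO K YO K K K K YO K
Counting 9 along the worked row gives YO.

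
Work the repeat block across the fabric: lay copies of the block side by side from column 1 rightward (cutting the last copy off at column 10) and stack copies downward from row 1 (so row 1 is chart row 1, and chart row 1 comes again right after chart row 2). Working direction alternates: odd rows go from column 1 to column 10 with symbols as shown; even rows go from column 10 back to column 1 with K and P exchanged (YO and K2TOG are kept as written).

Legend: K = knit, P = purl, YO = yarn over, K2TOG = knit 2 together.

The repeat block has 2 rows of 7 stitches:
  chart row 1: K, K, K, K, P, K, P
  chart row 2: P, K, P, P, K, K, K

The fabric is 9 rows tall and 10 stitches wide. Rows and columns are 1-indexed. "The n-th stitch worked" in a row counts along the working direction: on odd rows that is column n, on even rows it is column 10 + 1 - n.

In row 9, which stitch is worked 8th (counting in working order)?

== STITCH ==
K

Derivation:
For row 9: chart row = ((9-1) mod 2) + 1 = 1; this is a RS (odd) row.
Chart row 1 tiled across columns 1-10: K K K K P K P K K K
RS: work column 1 to column 10, symbols as charted — the tiled row is the row as worked.
Stitch 8 in working order -> K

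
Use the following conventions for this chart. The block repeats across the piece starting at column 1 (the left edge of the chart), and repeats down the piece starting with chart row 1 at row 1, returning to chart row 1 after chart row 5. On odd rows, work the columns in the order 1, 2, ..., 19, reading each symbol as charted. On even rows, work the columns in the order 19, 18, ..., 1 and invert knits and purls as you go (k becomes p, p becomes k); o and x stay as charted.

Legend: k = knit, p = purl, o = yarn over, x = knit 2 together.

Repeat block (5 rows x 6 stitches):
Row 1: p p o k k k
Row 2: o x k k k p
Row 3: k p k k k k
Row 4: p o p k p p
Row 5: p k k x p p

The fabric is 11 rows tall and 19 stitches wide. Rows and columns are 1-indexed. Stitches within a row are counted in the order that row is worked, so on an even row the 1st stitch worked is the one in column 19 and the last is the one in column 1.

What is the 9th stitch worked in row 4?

For row 4: chart row = ((4-1) mod 5) + 1 = 4; this is a WS (even) row.
Chart row 4 tiled across columns 1-19: p o p k p p p o p k p p p o p k p p p
WS row: flip the tiled sequence (start at column 19) and apply k<->p; o and x stay.
Row 4 as worked: k k k p k o k k k p k o k k k p k o k
The 9th stitch worked is k.

Stitch:
k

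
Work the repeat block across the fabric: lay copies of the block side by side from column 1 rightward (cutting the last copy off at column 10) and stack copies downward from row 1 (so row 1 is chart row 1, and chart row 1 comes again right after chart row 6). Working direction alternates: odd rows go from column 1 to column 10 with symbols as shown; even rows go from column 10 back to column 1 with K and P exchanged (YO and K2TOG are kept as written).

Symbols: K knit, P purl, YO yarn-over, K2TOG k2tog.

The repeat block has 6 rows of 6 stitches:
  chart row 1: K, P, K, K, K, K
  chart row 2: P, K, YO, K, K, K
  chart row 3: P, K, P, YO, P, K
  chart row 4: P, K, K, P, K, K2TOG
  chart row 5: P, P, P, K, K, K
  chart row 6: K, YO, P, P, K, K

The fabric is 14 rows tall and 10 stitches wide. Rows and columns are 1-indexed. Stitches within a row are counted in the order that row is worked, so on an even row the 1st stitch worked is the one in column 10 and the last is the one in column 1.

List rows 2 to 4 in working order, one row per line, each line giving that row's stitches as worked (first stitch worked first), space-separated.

== ROWS AS WORKED ==
P YO P K P P P YO P K
P K P YO P K P K P YO
K P P K K2TOG P K P P K

Derivation:
Row 2: chart row 2, WS - tiled (columns 1-10): P K YO K K K P K YO K; work from column 10 back to 1 with K<->P swapped.
Row 3: chart row 3, RS - tile across columns 1-10 and work as-is.
Row 4: chart row 4, WS - tiled (columns 1-10): P K K P K K2TOG P K K P; work from column 10 back to 1 with K<->P swapped.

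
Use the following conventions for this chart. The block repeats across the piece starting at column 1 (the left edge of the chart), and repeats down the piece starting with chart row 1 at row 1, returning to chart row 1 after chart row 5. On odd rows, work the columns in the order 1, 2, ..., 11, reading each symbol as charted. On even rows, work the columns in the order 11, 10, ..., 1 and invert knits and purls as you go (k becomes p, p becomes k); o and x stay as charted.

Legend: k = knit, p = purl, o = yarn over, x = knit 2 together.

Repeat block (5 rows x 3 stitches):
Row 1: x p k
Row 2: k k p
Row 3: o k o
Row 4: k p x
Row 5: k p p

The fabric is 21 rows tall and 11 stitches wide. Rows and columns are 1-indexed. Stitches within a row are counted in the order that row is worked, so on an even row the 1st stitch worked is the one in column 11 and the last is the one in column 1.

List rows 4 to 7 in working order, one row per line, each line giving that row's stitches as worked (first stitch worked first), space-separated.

Rows as worked:
k p x k p x k p x k p
k p p k p p k p p k p
k x p k x p k x p k x
k k p k k p k k p k k

Derivation:
Row 4: chart row 4, WS - tiled (columns 1-11): k p x k p x k p x k p; work from column 11 back to 1 with k<->p swapped.
Row 5: chart row 5, RS - tile across columns 1-11 and work as-is.
Row 6: chart row 1, WS - tiled (columns 1-11): x p k x p k x p k x p; work from column 11 back to 1 with k<->p swapped.
Row 7: chart row 2, RS - tile across columns 1-11 and work as-is.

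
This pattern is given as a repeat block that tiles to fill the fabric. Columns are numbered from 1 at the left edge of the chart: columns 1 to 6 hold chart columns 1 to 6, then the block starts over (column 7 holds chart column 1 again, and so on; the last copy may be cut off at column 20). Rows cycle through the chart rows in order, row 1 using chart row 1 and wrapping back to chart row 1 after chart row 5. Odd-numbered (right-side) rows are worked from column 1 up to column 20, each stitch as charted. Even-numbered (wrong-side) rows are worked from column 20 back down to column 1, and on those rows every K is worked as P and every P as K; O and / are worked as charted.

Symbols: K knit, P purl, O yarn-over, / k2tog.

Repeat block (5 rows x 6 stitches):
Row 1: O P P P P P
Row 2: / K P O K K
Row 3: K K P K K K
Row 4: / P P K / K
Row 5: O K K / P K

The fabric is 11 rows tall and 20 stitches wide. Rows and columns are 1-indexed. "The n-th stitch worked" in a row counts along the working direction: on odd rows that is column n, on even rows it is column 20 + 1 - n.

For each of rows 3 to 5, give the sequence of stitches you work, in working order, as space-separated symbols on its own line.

== ROWS AS WORKED ==
K K P K K K K K P K K K K K P K K K K K
K / P / P K K / P / P K K / P / P K K /
O K K / P K O K K / P K O K K / P K O K

Derivation:
Row 3: chart row 3, RS - tile across columns 1-20 and work as-is.
Row 4: chart row 4, WS - tiled (columns 1-20): / P P K / K / P P K / K / P P K / K / P; work from column 20 back to 1 with K<->P swapped.
Row 5: chart row 5, RS - tile across columns 1-20 and work as-is.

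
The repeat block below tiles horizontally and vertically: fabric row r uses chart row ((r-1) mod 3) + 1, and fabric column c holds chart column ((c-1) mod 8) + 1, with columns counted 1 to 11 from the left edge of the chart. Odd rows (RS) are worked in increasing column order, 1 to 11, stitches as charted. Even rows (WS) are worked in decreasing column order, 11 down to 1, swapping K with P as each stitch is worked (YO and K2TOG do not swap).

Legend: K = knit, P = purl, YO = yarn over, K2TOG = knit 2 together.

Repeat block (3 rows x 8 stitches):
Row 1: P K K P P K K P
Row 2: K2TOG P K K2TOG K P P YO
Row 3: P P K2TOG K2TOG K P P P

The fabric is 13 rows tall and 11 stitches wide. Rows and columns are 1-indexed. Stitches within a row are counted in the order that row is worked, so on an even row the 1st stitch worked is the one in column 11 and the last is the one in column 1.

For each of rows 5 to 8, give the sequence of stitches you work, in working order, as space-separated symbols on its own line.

== ROWS AS WORKED ==
K2TOG P K K2TOG K P P YO K2TOG P K
K2TOG K K K K K P K2TOG K2TOG K K
P K K P P K K P P K K
P K K2TOG YO K K P K2TOG P K K2TOG

Derivation:
Row 5: chart row 2, RS - tile across columns 1-11 and work as-is.
Row 6: chart row 3, WS - tiled (columns 1-11): P P K2TOG K2TOG K P P P P P K2TOG; work from column 11 back to 1 with K<->P swapped.
Row 7: chart row 1, RS - tile across columns 1-11 and work as-is.
Row 8: chart row 2, WS - tiled (columns 1-11): K2TOG P K K2TOG K P P YO K2TOG P K; work from column 11 back to 1 with K<->P swapped.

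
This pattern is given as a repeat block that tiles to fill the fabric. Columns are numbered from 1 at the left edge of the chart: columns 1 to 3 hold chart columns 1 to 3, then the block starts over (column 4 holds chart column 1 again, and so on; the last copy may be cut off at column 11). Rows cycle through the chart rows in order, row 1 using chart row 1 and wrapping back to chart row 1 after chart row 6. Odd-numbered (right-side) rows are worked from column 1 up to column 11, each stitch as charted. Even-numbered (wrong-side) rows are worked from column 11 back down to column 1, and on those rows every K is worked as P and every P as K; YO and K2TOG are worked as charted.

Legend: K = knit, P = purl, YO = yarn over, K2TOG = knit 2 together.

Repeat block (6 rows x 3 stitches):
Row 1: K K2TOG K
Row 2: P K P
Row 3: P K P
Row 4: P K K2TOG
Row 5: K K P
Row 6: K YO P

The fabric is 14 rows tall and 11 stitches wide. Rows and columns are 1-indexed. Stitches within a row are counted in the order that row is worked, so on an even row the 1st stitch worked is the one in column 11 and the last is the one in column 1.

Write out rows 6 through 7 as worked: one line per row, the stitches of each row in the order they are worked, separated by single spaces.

Row 6: chart row 6, WS - tiled (columns 1-11): K YO P K YO P K YO P K YO; work from column 11 back to 1 with K<->P swapped.
Row 7: chart row 1, RS - tile across columns 1-11 and work as-is.

Rows as worked:
YO P K YO P K YO P K YO P
K K2TOG K K K2TOG K K K2TOG K K K2TOG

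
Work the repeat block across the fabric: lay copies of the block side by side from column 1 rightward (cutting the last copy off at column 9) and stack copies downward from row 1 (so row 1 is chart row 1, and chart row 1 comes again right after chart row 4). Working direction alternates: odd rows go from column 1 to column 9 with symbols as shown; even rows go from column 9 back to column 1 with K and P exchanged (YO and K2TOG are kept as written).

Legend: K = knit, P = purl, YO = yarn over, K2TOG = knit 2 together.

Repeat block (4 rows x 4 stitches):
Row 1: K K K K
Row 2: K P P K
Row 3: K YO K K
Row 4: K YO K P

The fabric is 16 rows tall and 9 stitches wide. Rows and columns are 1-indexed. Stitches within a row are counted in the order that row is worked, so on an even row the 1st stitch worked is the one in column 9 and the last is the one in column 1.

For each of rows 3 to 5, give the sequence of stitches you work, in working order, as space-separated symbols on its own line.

Row 3: chart row 3, RS - tile across columns 1-9 and work as-is.
Row 4: chart row 4, WS - tiled (columns 1-9): K YO K P K YO K P K; work from column 9 back to 1 with K<->P swapped.
Row 5: chart row 1, RS - tile across columns 1-9 and work as-is.

Rows as worked:
K YO K K K YO K K K
P K P YO P K P YO P
K K K K K K K K K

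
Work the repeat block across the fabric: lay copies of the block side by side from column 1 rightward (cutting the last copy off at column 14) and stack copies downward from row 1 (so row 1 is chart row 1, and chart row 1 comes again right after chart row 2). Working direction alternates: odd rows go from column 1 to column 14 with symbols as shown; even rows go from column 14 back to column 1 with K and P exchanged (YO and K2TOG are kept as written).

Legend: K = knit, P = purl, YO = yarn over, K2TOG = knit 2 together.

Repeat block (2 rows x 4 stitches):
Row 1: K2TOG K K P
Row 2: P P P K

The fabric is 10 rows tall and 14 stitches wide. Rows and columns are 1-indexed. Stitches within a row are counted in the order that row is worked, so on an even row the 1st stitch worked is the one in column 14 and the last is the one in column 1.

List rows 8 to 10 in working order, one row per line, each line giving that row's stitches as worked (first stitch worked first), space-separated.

Row 8: chart row 2, WS - tiled (columns 1-14): P P P K P P P K P P P K P P; work from column 14 back to 1 with K<->P swapped.
Row 9: chart row 1, RS - tile across columns 1-14 and work as-is.
Row 10: chart row 2, WS - tiled (columns 1-14): P P P K P P P K P P P K P P; work from column 14 back to 1 with K<->P swapped.

Rows as worked:
K K P K K K P K K K P K K K
K2TOG K K P K2TOG K K P K2TOG K K P K2TOG K
K K P K K K P K K K P K K K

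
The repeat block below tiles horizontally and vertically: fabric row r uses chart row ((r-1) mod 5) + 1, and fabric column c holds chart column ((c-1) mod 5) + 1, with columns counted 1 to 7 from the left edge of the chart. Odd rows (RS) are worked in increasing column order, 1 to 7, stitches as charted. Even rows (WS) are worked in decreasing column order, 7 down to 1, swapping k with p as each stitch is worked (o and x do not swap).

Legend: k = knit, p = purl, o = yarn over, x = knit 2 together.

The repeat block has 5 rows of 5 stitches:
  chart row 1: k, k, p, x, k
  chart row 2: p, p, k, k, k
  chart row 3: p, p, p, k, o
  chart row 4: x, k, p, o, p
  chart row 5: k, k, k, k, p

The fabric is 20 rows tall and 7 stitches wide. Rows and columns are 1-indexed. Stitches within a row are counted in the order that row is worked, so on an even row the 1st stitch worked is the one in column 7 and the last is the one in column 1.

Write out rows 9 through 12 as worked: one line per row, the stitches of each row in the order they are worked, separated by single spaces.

Row 9: chart row 4, RS - tile across columns 1-7 and work as-is.
Row 10: chart row 5, WS - tiled (columns 1-7): k k k k p k k; work from column 7 back to 1 with k<->p swapped.
Row 11: chart row 1, RS - tile across columns 1-7 and work as-is.
Row 12: chart row 2, WS - tiled (columns 1-7): p p k k k p p; work from column 7 back to 1 with k<->p swapped.

Result:
x k p o p x k
p p k p p p p
k k p x k k k
k k p p p k k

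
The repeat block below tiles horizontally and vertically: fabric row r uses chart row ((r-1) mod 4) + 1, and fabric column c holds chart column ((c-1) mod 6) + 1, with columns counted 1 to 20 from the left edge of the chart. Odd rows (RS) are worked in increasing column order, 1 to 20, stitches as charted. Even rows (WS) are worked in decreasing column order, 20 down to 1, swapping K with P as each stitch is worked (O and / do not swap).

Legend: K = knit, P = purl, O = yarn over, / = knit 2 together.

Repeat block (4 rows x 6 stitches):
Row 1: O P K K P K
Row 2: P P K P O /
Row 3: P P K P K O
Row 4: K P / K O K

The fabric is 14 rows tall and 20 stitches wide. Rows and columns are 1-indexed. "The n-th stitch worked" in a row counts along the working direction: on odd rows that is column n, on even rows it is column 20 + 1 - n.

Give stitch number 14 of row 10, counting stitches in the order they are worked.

For row 10: chart row = ((10-1) mod 4) + 1 = 2; this is a WS (even) row.
Chart row 2 tiled across columns 1-20: P P K P O / P P K P O / P P K P O / P P
Wrong side: read the tiled row from column 20 down to 1 and exchange K with P (leave O, /).
Row 10 as worked: K K / O K P K K / O K P K K / O K P K K
Counting 14 along the worked row gives K.

== STITCH ==
K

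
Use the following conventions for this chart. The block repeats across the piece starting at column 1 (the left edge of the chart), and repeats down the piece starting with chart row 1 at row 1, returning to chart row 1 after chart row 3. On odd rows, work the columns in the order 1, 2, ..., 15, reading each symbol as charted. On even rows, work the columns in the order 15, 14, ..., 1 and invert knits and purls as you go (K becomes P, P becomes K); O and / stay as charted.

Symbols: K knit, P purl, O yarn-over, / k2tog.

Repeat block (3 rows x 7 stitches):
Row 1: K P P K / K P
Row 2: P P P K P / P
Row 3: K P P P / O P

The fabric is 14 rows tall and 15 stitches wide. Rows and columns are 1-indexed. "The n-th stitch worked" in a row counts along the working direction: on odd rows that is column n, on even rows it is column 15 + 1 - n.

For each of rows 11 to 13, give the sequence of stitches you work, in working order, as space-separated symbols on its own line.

Result:
P P P K P / P P P P K P / P P
P K O / K K K P K O / K K K P
K P P K / K P K P P K / K P K

Derivation:
Row 11: chart row 2, RS - tile across columns 1-15 and work as-is.
Row 12: chart row 3, WS - tiled (columns 1-15): K P P P / O P K P P P / O P K; work from column 15 back to 1 with K<->P swapped.
Row 13: chart row 1, RS - tile across columns 1-15 and work as-is.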